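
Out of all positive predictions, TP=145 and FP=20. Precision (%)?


Precision = TP/(TP+FP)
= 145/(145+20)
= 145/165 = 87.88%

87.88%


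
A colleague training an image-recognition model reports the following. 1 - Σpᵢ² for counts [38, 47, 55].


Probabilities: [38/140, 47/140, 55/140] ≈ [0.2714, 0.3357, 0.3929]
Σpᵢ² = (1444 + 2209 + 3025)/140² = 6678/19600
Gini = 1 - Σpᵢ² = 1 - 6678/19600 = 0.6593

0.6593


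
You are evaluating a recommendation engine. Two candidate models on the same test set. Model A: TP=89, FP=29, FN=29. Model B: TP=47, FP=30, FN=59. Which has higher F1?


Model A: P=89/118=0.7542, R=89/118=0.7542, F1=2PR/(P+R)=2TP/(2TP+FP+FN)=178/236=0.7542
Model B: P=47/77=0.6104, R=47/106=0.4434, F1=2PR/(P+R)=2TP/(2TP+FP+FN)=94/183=0.5137
0.7542 > 0.5137 → Model A

Model A


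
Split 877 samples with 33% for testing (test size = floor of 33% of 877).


Test = ⌊877·33/100⌋ = 289
Train = 877 - 289 = 588

Train: 588, Test: 289


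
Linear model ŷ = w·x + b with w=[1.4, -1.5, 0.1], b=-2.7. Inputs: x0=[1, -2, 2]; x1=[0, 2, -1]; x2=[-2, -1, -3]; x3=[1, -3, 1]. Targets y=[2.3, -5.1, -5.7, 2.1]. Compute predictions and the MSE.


ŷ0 = (1.4)·(1) + (-1.5)·(-2) + (0.1)·(2) - 2.7 = 1.9
ŷ1 = (1.4)·(0) + (-1.5)·(2) + (0.1)·(-1) - 2.7 = -5.8
ŷ2 = (1.4)·(-2) + (-1.5)·(-1) + (0.1)·(-3) - 2.7 = -4.3
ŷ3 = (1.4)·(1) + (-1.5)·(-3) + (0.1)·(1) - 2.7 = 3.3
errors² = [0.16, 0.49, 1.96, 1.44]
MSE = 4.0500/4 = 1.0125

1.0125


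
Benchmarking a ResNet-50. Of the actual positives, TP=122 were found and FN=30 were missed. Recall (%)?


Recall = TP/(TP+FN)
= 122/(122+30)
= 122/152 = 80.26%

80.26%


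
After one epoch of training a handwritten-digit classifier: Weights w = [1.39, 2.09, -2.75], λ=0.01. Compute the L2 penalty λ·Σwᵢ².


‖w‖₂² = (1.39)² + (2.09)² + (-2.75)²
     = 1.9321 + 4.3681 + 7.5625
     = 13.8627
λ·‖w‖₂² = 0.01·13.8627 = 0.138627

0.138627


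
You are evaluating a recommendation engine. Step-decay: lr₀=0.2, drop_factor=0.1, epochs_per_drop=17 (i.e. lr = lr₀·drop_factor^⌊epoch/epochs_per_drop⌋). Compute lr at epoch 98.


n_drops = ⌊98/17⌋ = 5
lr = 0.2·0.1^5 = 0.2·0.00001 = 0.000002

0.000002


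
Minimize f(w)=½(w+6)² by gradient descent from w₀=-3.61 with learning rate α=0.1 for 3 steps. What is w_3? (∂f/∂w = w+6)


step 1: grad = -3.61+6 = 2.39; w = -3.61 - 0.1·(2.39) = -3.849
step 2: grad = -3.849+6 = 2.151; w = -3.849 - 0.1·(2.151) = -4.0641
step 3: grad = -4.0641+6 = 1.9359; w = -4.0641 - 0.1·(1.9359) = -4.25769

-4.25769


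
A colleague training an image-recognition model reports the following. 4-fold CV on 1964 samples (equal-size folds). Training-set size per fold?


Fold size = 1964/4 = 491
Training per fold = 1964 - 491 = 1473

1473


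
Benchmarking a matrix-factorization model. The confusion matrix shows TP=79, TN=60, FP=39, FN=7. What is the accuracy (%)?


Accuracy = (TP+TN)/(TP+TN+FP+FN)
= (79+60)/(185)
= 139/185 = 75.14%

75.14%


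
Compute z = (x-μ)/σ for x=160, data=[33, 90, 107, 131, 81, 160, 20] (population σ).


μ = 88.8571, σ = 46.431
z = (160 - 88.8571)/46.431 = 1.5322

1.5322


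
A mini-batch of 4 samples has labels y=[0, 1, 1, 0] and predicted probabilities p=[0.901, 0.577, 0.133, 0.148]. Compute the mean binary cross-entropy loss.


L[0] = -ln(1-0.901) = -ln(0.099) = 2.3126
L[1] = -ln(0.577) = 0.5499
L[2] = -ln(0.133) = 2.0174
L[3] = -ln(1-0.148) = -ln(0.852) = 0.1602
mean = (2.3126 + 0.5499 + 2.0174 + 0.1602)/4 = 1.26

1.26


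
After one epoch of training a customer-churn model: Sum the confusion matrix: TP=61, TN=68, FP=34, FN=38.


Total = TP + TN + FP + FN
= 61 + 68 + 34 + 38
= 201
(Predicted positive: 95, predicted negative: 106)

201


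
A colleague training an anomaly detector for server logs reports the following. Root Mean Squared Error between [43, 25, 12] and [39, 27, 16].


MSE = 36/3 = 12
RMSE = √(36/3) = 3.4641

3.4641


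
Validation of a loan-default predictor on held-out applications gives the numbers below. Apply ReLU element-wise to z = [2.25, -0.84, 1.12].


ReLU(2.25) = max(0, 2.25) = 2.25
ReLU(-0.84) = max(0, -0.84) = 0.0
ReLU(1.12) = max(0, 1.12) = 1.12
result = [2.25, 0.0, 1.12]

[2.25, 0.0, 1.12]


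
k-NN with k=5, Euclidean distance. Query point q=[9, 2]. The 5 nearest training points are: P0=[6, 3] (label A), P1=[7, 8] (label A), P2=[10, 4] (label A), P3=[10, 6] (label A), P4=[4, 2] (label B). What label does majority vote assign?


d(q,P0) = 3.1623  (label A)
d(q,P1) = 6.3246  (label A)
d(q,P2) = 2.2361  (label A)
d(q,P3) = 4.1231  (label A)
d(q,P4) = 5.0  (label B)
Votes: A=4, B=1
Majority → A

A


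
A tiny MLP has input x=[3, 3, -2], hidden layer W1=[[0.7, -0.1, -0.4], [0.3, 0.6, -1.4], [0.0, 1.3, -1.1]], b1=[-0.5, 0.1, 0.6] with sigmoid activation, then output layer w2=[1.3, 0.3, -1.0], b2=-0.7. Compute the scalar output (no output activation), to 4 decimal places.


z1[0] = (0.7)·(3) + (-0.1)·(3) + (-0.4)·(-2) - 0.5 = 2.1
z1[1] = (0.3)·(3) + (0.6)·(3) + (-1.4)·(-2) + 0.1 = 5.6
z1[2] = (0.0)·(3) + (1.3)·(3) + (-1.1)·(-2) + 0.6 = 6.7
h = sigmoid(z1) = [0.8909, 0.9963, 0.9988]
output = (1.3)·(0.8909) + (0.3)·(0.9963) + (-1.0)·(0.9988) - 0.7 = -0.2417

-0.2417


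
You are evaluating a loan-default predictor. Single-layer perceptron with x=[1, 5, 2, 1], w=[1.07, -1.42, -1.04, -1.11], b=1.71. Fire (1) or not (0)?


z = (1)·(1.07) + (5)·(-1.42) + (2)·(-1.04) + (1)·(-1.11) + 1.71
  = -7.51
step(z) = 0 (z<0)

0


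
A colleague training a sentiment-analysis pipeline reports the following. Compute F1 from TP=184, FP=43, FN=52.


Precision = 184/227 = 0.8106
Recall = 184/236 = 0.7797
F1 = 2·P·R/(P+R) = 2·TP/(2·TP+FP+FN) = 368/(368+43+52) = 368/463 = 0.7948

0.7948


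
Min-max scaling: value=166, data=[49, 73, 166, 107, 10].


min=10, max=166
(166-10)/(166-10) = 156/156 = 1.0

1.0


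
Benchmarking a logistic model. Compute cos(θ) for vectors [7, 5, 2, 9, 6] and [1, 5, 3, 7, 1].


A·B = 7·1 + 5·5 + 2·3 + 9·7 + 6·1 = 107
‖A‖ = √195 = 13.9642, ‖B‖ = √85 = 9.2195
cos = 107/(√195·√85) = 107/√16575 = 0.8311

0.8311


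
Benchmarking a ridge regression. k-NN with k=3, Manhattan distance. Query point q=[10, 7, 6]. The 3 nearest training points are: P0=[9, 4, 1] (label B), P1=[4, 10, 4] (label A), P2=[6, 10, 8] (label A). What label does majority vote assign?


d(q,P0) = 9  (label B)
d(q,P1) = 11  (label A)
d(q,P2) = 9  (label A)
Votes: A=2, B=1
Majority → A

A


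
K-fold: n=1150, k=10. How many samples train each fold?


Fold size = 1150/10 = 115
Training per fold = 1150 - 115 = 1035

1035


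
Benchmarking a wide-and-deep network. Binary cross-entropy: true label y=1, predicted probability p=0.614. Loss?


BCE = -[y·ln(p) + (1-y)·ln(1-p)]
= -1·ln(0.614) - 0
= -ln(0.614) = 0.4878

0.4878


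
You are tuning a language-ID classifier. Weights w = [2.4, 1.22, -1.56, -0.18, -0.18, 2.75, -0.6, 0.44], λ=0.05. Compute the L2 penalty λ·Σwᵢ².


‖w‖₂² = (2.4)² + (1.22)² + (-1.56)² + (-0.18)² + (-0.18)² + (2.75)² + (-0.6)² + (0.44)²
     = 5.76 + 1.4884 + 2.4336 + 0.0324 + 0.0324 + 7.5625 + 0.36 + 0.1936
     = 17.8629
λ·‖w‖₂² = 0.05·17.8629 = 0.893145

0.893145


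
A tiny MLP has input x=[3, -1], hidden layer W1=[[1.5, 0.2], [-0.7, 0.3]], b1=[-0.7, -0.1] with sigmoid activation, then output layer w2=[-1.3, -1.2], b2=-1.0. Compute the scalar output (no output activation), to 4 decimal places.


z1[0] = (1.5)·(3) + (0.2)·(-1) - 0.7 = 3.6
z1[1] = (-0.7)·(3) + (0.3)·(-1) - 0.1 = -2.5
h = sigmoid(z1) = [0.9734, 0.0759]
output = (-1.3)·(0.9734) + (-1.2)·(0.0759) - 1.0 = -2.3565

-2.3565


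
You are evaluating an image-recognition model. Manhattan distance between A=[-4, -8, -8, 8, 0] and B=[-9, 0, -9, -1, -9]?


d = |-4+ 9| + |-8-0| + |-8+ 9| + |8+ 1| + |0+ 9|
  = 5 + 8 + 1 + 9 + 9
  = 32

32


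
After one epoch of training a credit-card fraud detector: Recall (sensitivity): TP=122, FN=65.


Recall = TP/(TP+FN)
= 122/(122+65)
= 122/187 = 65.24%

65.24%


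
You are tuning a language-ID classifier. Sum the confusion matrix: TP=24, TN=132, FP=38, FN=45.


Total = TP + TN + FP + FN
= 24 + 132 + 38 + 45
= 239
(Predicted positive: 62, predicted negative: 177)

239


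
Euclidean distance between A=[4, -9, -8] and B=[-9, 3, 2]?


d = √((4+ 9)² + (-9-3)² + (-8-2)²)
  = √(169 + 144 + 100)
  = √413 = 20.3224

20.3224


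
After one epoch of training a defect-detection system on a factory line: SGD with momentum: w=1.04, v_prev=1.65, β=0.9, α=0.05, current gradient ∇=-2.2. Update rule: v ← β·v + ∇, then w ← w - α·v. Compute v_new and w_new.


v_new = 0.9·1.65 - 2.2 = 1.485 - 2.2 = -0.715
w_new = 1.04 - 0.05·-0.715 = 1.04 + 0.03575 = 1.07575

v_new=-0.715, w_new=1.07575


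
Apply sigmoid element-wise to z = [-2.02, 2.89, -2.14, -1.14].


σ(-2.02) = 1/(1+e^2.02) = 0.1171
σ(2.89) = 1/(1+e^-2.89) = 0.9473
σ(-2.14) = 1/(1+e^2.14) = 0.1053
σ(-1.14) = 1/(1+e^1.14) = 0.2423
result = [0.1171, 0.9473, 0.1053, 0.2423]

[0.1171, 0.9473, 0.1053, 0.2423]


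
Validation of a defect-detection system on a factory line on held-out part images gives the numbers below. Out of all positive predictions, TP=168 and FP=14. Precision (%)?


Precision = TP/(TP+FP)
= 168/(168+14)
= 168/182 = 92.31%

92.31%


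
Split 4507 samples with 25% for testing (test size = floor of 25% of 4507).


Test = ⌊4507·25/100⌋ = 1126
Train = 4507 - 1126 = 3381

Train: 3381, Test: 1126


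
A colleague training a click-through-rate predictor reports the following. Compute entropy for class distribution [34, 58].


Probabilities: [34/92, 58/92] ≈ [0.3696, 0.6304]
H = -((34/92)·log₂(34/92) + (58/92)·log₂(58/92))
  = 0.9503 bits

0.9503 bits


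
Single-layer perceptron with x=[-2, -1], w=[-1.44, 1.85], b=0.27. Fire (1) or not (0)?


z = (-2)·(-1.44) + (-1)·(1.85) + 0.27
  = 1.3
step(z) = 1 (z≥0)

1


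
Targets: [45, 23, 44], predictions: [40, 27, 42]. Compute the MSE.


Squared errors: (45-40)²=25, (23-27)²=16, (44-42)²=4
Sum = 45
MSE = 45/3 = 15

15


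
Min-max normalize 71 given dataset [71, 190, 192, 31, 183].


min=31, max=192
(71-31)/(192-31) = 40/161 = 0.2484

0.2484


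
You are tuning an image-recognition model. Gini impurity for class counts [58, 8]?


Probabilities: [58/66, 8/66] ≈ [0.8788, 0.1212]
Σpᵢ² = (3364 + 64)/66² = 3428/4356
Gini = 1 - Σpᵢ² = 1 - 3428/4356 = 0.213

0.213


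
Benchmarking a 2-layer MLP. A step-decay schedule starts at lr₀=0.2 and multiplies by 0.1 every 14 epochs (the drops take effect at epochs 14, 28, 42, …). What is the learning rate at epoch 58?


n_drops = ⌊58/14⌋ = 4
lr = 0.2·0.1^4 = 0.2·0.0001 = 0.00002

0.00002


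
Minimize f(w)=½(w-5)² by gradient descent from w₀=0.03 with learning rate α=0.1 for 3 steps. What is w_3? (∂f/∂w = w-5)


step 1: grad = 0.03-5 = -4.97; w = 0.03 - 0.1·(-4.97) = 0.527
step 2: grad = 0.527-5 = -4.473; w = 0.527 - 0.1·(-4.473) = 0.9743
step 3: grad = 0.9743-5 = -4.0257; w = 0.9743 - 0.1·(-4.0257) = 1.37687

1.37687


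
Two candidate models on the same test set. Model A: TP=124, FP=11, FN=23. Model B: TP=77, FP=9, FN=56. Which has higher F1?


Model A: P=124/135=0.9185, R=124/147=0.8435, F1=2PR/(P+R)=2TP/(2TP+FP+FN)=248/282=0.8794
Model B: P=77/86=0.8953, R=77/133=0.5789, F1=2PR/(P+R)=2TP/(2TP+FP+FN)=154/219=0.7032
0.8794 > 0.7032 → Model A

Model A


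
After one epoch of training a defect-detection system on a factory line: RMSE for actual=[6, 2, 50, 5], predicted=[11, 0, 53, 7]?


MSE = 42/4 = 10.5
RMSE = √(42/4) = 3.2404

3.2404


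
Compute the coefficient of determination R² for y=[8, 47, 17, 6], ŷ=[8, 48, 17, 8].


ȳ = 19.5
SS_res = Σ(y-ŷ)² = 5
SS_tot = Σ(y-ȳ)² = 1077
R² = 1 - SS_res/SS_tot = 1 - 0.0046 = 0.9954

0.9954


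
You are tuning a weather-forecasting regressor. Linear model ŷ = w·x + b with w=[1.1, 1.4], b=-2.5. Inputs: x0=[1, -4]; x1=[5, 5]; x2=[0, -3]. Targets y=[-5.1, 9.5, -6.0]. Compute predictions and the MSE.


ŷ0 = (1.1)·(1) + (1.4)·(-4) - 2.5 = -7.0
ŷ1 = (1.1)·(5) + (1.4)·(5) - 2.5 = 10.0
ŷ2 = (1.1)·(0) + (1.4)·(-3) - 2.5 = -6.7
errors² = [3.61, 0.25, 0.49]
MSE = 4.3500/3 = 1.45

1.45


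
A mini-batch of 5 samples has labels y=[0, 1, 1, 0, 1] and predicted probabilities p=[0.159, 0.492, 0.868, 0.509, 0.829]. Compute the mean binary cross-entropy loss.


L[0] = -ln(1-0.159) = -ln(0.841) = 0.1732
L[1] = -ln(0.492) = 0.7093
L[2] = -ln(0.868) = 0.1416
L[3] = -ln(1-0.509) = -ln(0.491) = 0.7113
L[4] = -ln(0.829) = 0.1875
mean = (0.1732 + 0.7093 + 0.1416 + 0.7113 + 0.1875)/5 = 0.3846

0.3846


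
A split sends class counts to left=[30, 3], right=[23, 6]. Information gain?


Parent = [53, 9], H_parent = 0.5976
H_left = 0.4395 (n=33), H_right = 0.7355 (n=29)
H_children = (33/62)·0.4395 + (29/62)·0.7355 = 0.578
IG = 0.5976 - 0.578 = 0.0196

0.0196


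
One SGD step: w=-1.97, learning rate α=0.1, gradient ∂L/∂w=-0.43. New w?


w_new = w - α·∇
= -1.97 - 0.1·-0.43
= -1.97 + 0.043
= -1.927

-1.927


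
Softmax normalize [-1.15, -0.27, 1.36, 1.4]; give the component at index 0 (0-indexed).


Exponentials: e^-1.15=0.3166, e^-0.27=0.7634, e^1.36=3.8962, e^1.4=4.0552
Sum = 9.0314
Softmax = [0.0351, 0.0845, 0.4314, 0.449]
p[0] = 0.3166/9.0314 = 0.0351

0.0351


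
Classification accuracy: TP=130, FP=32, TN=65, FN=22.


Accuracy = (TP+TN)/(TP+TN+FP+FN)
= (130+65)/(249)
= 195/249 = 78.31%

78.31%


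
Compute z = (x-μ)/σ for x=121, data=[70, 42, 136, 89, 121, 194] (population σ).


μ = 108.6667, σ = 49.172
z = (121 - 108.6667)/49.172 = 0.2508

0.2508


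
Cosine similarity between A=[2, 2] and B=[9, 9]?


A·B = 2·9 + 2·9 = 36
‖A‖ = √8 = 2.8284, ‖B‖ = √162 = 12.7279
cos = 36/(√8·√162) = 36/√1296 = 1.0

1.0


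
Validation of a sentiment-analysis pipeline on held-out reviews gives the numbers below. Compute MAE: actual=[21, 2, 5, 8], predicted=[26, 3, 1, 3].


Absolute errors: |21-26|=5, |2-3|=1, |5-1|=4, |8-3|=5
Sum = 15
MAE = 15/4 = 15/4

15/4


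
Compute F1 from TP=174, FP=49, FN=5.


Precision = 174/223 = 0.7803
Recall = 174/179 = 0.9721
F1 = 2·P·R/(P+R) = 2·TP/(2·TP+FP+FN) = 348/(348+49+5) = 348/402 = 0.8657

0.8657


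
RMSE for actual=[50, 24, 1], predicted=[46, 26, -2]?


MSE = 29/3 = 9.6667
RMSE = √(29/3) = 3.1091

3.1091


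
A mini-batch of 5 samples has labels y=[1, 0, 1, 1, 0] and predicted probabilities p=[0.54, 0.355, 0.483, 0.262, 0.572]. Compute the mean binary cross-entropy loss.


L[0] = -ln(0.54) = 0.6162
L[1] = -ln(1-0.355) = -ln(0.645) = 0.4385
L[2] = -ln(0.483) = 0.7277
L[3] = -ln(0.262) = 1.3394
L[4] = -ln(1-0.572) = -ln(0.428) = 0.8486
mean = (0.6162 + 0.4385 + 0.7277 + 1.3394 + 0.8486)/5 = 0.7941

0.7941


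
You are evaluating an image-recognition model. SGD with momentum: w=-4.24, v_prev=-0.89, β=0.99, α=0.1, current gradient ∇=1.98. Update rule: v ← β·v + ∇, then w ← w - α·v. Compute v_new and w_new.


v_new = 0.99·-0.89 + 1.98 = -0.8811 + 1.98 = 1.0989
w_new = -4.24 - 0.1·1.0989 = -4.24 - 0.10989 = -4.34989

v_new=1.0989, w_new=-4.34989


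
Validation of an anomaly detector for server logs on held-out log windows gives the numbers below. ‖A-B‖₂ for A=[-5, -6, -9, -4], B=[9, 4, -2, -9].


d = √((-5-9)² + (-6-4)² + (-9+ 2)² + (-4+ 9)²)
  = √(196 + 100 + 49 + 25)
  = √370 = 19.2354

19.2354


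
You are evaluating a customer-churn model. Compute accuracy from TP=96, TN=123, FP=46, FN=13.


Accuracy = (TP+TN)/(TP+TN+FP+FN)
= (96+123)/(278)
= 219/278 = 78.78%

78.78%


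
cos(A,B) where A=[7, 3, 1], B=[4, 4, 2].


A·B = 7·4 + 3·4 + 1·2 = 42
‖A‖ = √59 = 7.6811, ‖B‖ = √36 = 6
cos = 42/(√59·√36) = 42/√2124 = 0.9113

0.9113


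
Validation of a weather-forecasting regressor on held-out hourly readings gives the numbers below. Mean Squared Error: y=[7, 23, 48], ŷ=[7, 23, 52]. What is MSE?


Squared errors: (7-7)²=0, (23-23)²=0, (48-52)²=16
Sum = 16
MSE = 16/3 = 16/3

16/3


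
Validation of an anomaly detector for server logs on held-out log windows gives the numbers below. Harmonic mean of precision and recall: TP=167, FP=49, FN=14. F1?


Precision = 167/216 = 0.7731
Recall = 167/181 = 0.9227
F1 = 2·P·R/(P+R) = 2·TP/(2·TP+FP+FN) = 334/(334+49+14) = 334/397 = 0.8413

0.8413


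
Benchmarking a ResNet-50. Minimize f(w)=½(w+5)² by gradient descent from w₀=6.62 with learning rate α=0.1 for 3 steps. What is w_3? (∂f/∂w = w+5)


step 1: grad = 6.62+5 = 11.62; w = 6.62 - 0.1·(11.62) = 5.458
step 2: grad = 5.458+5 = 10.458; w = 5.458 - 0.1·(10.458) = 4.4122
step 3: grad = 4.4122+5 = 9.4122; w = 4.4122 - 0.1·(9.4122) = 3.47098

3.47098


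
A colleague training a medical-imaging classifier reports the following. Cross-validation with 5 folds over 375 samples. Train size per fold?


Fold size = 375/5 = 75
Training per fold = 375 - 75 = 300

300


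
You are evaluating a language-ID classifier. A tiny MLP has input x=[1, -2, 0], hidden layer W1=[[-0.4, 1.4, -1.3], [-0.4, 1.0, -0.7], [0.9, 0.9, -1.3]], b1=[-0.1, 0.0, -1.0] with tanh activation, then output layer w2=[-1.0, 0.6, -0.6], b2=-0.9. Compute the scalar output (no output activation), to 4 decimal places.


z1[0] = (-0.4)·(1) + (1.4)·(-2) + (-1.3)·(0) - 0.1 = -3.3
z1[1] = (-0.4)·(1) + (1.0)·(-2) + (-0.7)·(0) + 0.0 = -2.4
z1[2] = (0.9)·(1) + (0.9)·(-2) + (-1.3)·(0) - 1.0 = -1.9
h = tanh(z1) = [-0.9973, -0.9837, -0.9562]
output = (-1.0)·(-0.9973) + (0.6)·(-0.9837) + (-0.6)·(-0.9562) - 0.9 = 0.0808

0.0808


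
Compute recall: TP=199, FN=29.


Recall = TP/(TP+FN)
= 199/(199+29)
= 199/228 = 87.28%

87.28%


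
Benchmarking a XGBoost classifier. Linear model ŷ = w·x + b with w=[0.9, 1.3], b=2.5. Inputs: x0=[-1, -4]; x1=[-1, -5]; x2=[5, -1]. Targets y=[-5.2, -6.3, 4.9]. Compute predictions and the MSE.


ŷ0 = (0.9)·(-1) + (1.3)·(-4) + 2.5 = -3.6
ŷ1 = (0.9)·(-1) + (1.3)·(-5) + 2.5 = -4.9
ŷ2 = (0.9)·(5) + (1.3)·(-1) + 2.5 = 5.7
errors² = [2.56, 1.96, 0.64]
MSE = 5.1600/3 = 1.72

1.72


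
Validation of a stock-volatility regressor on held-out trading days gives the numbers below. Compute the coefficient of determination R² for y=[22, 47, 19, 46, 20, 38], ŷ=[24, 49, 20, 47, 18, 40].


ȳ = 32
SS_res = Σ(y-ŷ)² = 18
SS_tot = Σ(y-ȳ)² = 870
R² = 1 - SS_res/SS_tot = 1 - 0.0207 = 0.9793

0.9793


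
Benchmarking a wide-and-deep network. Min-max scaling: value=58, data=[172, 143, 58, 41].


min=41, max=172
(58-41)/(172-41) = 17/131 = 0.1298

0.1298


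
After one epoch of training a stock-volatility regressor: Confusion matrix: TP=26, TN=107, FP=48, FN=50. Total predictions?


Total = TP + TN + FP + FN
= 26 + 107 + 48 + 50
= 231
(Predicted positive: 74, predicted negative: 157)

231


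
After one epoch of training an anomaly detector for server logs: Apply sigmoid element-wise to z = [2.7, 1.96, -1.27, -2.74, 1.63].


σ(2.7) = 1/(1+e^-2.7) = 0.937
σ(1.96) = 1/(1+e^-1.96) = 0.8765
σ(-1.27) = 1/(1+e^1.27) = 0.2193
σ(-2.74) = 1/(1+e^2.74) = 0.0607
σ(1.63) = 1/(1+e^-1.63) = 0.8362
result = [0.937, 0.8765, 0.2193, 0.0607, 0.8362]

[0.937, 0.8765, 0.2193, 0.0607, 0.8362]


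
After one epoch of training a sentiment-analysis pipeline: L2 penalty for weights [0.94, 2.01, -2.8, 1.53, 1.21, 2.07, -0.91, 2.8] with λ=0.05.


‖w‖₂² = (0.94)² + (2.01)² + (-2.8)² + (1.53)² + (1.21)² + (2.07)² + (-0.91)² + (2.8)²
     = 0.8836 + 4.0401 + 7.84 + 2.3409 + 1.4641 + 4.2849 + 0.8281 + 7.84
     = 29.5217
λ·‖w‖₂² = 0.05·29.5217 = 1.476085

1.476085


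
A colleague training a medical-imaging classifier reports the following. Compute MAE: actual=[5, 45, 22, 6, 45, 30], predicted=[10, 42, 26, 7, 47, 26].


Absolute errors: |5-10|=5, |45-42|=3, |22-26|=4, |6-7|=1, |45-47|=2, |30-26|=4
Sum = 19
MAE = 19/6 = 19/6

19/6


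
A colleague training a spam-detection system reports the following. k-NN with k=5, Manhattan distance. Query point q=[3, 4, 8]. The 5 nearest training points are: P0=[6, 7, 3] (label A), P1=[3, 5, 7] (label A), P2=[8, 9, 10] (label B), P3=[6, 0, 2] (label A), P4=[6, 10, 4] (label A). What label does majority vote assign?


d(q,P0) = 11  (label A)
d(q,P1) = 2  (label A)
d(q,P2) = 12  (label B)
d(q,P3) = 13  (label A)
d(q,P4) = 13  (label A)
Votes: A=4, B=1
Majority → A

A


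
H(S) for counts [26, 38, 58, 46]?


Probabilities: [26/168, 38/168, 58/168, 46/168] ≈ [0.1548, 0.2262, 0.3452, 0.2738]
H = -((26/168)·log₂(26/168) + (38/168)·log₂(38/168) + (58/168)·log₂(58/168) + (46/168)·log₂(46/168))
  = 1.943 bits

1.943 bits


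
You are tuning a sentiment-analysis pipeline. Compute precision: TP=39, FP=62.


Precision = TP/(TP+FP)
= 39/(39+62)
= 39/101 = 38.61%

38.61%


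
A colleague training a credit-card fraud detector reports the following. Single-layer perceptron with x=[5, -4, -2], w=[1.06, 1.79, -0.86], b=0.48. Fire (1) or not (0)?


z = (5)·(1.06) + (-4)·(1.79) + (-2)·(-0.86) + 0.48
  = 0.34
step(z) = 1 (z≥0)

1


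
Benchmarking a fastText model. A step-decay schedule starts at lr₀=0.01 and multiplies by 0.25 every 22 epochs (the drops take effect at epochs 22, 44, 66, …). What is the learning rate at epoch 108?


n_drops = ⌊108/22⌋ = 4
lr = 0.01·0.25^4 = 0.01·0.00390625 = 0.0000390625

0.0000390625


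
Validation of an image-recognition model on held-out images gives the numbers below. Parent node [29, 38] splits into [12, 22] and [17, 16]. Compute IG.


Parent = [29, 38], H_parent = 0.9869
H_left = 0.9367 (n=34), H_right = 0.9993 (n=33)
H_children = (34/67)·0.9367 + (33/67)·0.9993 = 0.9675
IG = 0.9869 - 0.9675 = 0.0194

0.0194


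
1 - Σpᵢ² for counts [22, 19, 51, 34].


Probabilities: [22/126, 19/126, 51/126, 34/126] ≈ [0.1746, 0.1508, 0.4048, 0.2698]
Σpᵢ² = (484 + 361 + 2601 + 1156)/126² = 4602/15876
Gini = 1 - Σpᵢ² = 1 - 4602/15876 = 0.7101

0.7101


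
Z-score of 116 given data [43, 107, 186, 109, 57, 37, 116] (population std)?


μ = 93.5714, σ = 48.6382
z = (116 - 93.5714)/48.6382 = 0.4611

0.4611


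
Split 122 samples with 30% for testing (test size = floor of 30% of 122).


Test = ⌊122·30/100⌋ = 36
Train = 122 - 36 = 86

Train: 86, Test: 36


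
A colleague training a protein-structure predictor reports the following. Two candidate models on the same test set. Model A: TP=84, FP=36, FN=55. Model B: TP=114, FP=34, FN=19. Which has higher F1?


Model A: P=84/120=0.7, R=84/139=0.6043, F1=2PR/(P+R)=2TP/(2TP+FP+FN)=168/259=0.6486
Model B: P=114/148=0.7703, R=114/133=0.8571, F1=2PR/(P+R)=2TP/(2TP+FP+FN)=228/281=0.8114
0.6486 < 0.8114 → Model B

Model B


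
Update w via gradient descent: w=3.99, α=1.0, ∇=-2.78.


w_new = w - α·∇
= 3.99 - 1.0·-2.78
= 3.99 + 2.78
= 6.77

6.77


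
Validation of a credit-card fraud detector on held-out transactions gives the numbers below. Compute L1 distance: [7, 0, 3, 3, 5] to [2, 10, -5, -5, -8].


d = |7-2| + |0-10| + |3+ 5| + |3+ 5| + |5+ 8|
  = 5 + 10 + 8 + 8 + 13
  = 44

44


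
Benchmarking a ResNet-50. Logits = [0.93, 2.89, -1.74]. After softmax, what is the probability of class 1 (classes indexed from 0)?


Exponentials: e^0.93=2.5345, e^2.89=17.9933, e^-1.74=0.1755
Sum = 20.7033
Softmax = [0.1224, 0.8691, 0.0085]
p[1] = 17.9933/20.7033 = 0.8691

0.8691


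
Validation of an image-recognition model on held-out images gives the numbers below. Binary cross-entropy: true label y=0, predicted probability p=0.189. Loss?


BCE = -[y·ln(p) + (1-y)·ln(1-p)]
= -0 - 1·ln(1-0.189)
= -ln(0.811) = 0.2095

0.2095


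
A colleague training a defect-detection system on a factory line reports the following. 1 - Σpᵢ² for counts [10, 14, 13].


Probabilities: [10/37, 14/37, 13/37] ≈ [0.2703, 0.3784, 0.3514]
Σpᵢ² = (100 + 196 + 169)/37² = 465/1369
Gini = 1 - Σpᵢ² = 1 - 465/1369 = 0.6603

0.6603


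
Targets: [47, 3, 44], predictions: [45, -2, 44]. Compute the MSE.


Squared errors: (47-45)²=4, (3+ 2)²=25, (44-44)²=0
Sum = 29
MSE = 29/3 = 29/3

29/3


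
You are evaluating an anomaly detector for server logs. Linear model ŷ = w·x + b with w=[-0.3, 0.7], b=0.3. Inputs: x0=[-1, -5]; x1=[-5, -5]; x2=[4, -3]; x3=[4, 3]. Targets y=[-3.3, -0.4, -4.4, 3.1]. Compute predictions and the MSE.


ŷ0 = (-0.3)·(-1) + (0.7)·(-5) + 0.3 = -2.9
ŷ1 = (-0.3)·(-5) + (0.7)·(-5) + 0.3 = -1.7
ŷ2 = (-0.3)·(4) + (0.7)·(-3) + 0.3 = -3.0
ŷ3 = (-0.3)·(4) + (0.7)·(3) + 0.3 = 1.2
errors² = [0.16, 1.69, 1.96, 3.61]
MSE = 7.4200/4 = 1.855

1.855


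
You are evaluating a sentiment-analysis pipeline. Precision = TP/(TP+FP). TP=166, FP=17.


Precision = TP/(TP+FP)
= 166/(166+17)
= 166/183 = 90.71%

90.71%


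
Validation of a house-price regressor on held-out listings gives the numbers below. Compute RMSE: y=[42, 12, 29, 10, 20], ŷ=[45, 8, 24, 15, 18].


MSE = 79/5 = 15.8
RMSE = √(79/5) = 3.9749

3.9749


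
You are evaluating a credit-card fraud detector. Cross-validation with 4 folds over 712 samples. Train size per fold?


Fold size = 712/4 = 178
Training per fold = 712 - 178 = 534

534


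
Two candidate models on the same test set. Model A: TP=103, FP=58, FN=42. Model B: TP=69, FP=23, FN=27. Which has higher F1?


Model A: P=103/161=0.6398, R=103/145=0.7103, F1=2PR/(P+R)=2TP/(2TP+FP+FN)=206/306=0.6732
Model B: P=69/92=0.75, R=69/96=0.7188, F1=2PR/(P+R)=2TP/(2TP+FP+FN)=138/188=0.734
0.6732 < 0.734 → Model B

Model B


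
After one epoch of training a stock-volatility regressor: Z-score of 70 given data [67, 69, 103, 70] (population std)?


μ = 77.25, σ = 14.906
z = (70 - 77.25)/14.906 = -0.4864

-0.4864


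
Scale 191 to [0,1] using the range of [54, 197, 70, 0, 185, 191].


min=0, max=197
(191-0)/(197-0) = 191/197 = 0.9695

0.9695


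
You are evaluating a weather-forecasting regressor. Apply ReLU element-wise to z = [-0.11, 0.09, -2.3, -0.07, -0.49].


ReLU(-0.11) = max(0, -0.11) = 0.0
ReLU(0.09) = max(0, 0.09) = 0.09
ReLU(-2.3) = max(0, -2.3) = 0.0
ReLU(-0.07) = max(0, -0.07) = 0.0
ReLU(-0.49) = max(0, -0.49) = 0.0
result = [0.0, 0.09, 0.0, 0.0, 0.0]

[0.0, 0.09, 0.0, 0.0, 0.0]


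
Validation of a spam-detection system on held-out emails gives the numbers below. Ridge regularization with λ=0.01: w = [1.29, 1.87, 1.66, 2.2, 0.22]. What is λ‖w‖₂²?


‖w‖₂² = (1.29)² + (1.87)² + (1.66)² + (2.2)² + (0.22)²
     = 1.6641 + 3.4969 + 2.7556 + 4.84 + 0.0484
     = 12.805
λ·‖w‖₂² = 0.01·12.805 = 0.12805

0.12805


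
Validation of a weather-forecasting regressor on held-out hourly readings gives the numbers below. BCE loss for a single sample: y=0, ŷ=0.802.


BCE = -[y·ln(p) + (1-y)·ln(1-p)]
= -0 - 1·ln(1-0.802)
= -ln(0.198) = 1.6195

1.6195


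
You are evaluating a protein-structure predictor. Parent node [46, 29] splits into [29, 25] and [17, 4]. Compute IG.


Parent = [46, 29], H_parent = 0.9626
H_left = 0.996 (n=54), H_right = 0.7025 (n=21)
H_children = (54/75)·0.996 + (21/75)·0.7025 = 0.9138
IG = 0.9626 - 0.9138 = 0.0488

0.0488


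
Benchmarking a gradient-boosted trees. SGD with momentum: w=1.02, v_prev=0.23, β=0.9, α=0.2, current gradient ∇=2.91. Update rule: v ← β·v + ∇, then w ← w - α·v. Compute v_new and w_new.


v_new = 0.9·0.23 + 2.91 = 0.207 + 2.91 = 3.117
w_new = 1.02 - 0.2·3.117 = 1.02 - 0.6234 = 0.3966

v_new=3.117, w_new=0.3966


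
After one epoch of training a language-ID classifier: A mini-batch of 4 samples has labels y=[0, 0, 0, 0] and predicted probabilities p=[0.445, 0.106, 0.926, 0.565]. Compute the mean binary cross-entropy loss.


L[0] = -ln(1-0.445) = -ln(0.555) = 0.5888
L[1] = -ln(1-0.106) = -ln(0.894) = 0.112
L[2] = -ln(1-0.926) = -ln(0.074) = 2.6037
L[3] = -ln(1-0.565) = -ln(0.435) = 0.8324
mean = (0.5888 + 0.112 + 2.6037 + 0.8324)/4 = 1.0342

1.0342


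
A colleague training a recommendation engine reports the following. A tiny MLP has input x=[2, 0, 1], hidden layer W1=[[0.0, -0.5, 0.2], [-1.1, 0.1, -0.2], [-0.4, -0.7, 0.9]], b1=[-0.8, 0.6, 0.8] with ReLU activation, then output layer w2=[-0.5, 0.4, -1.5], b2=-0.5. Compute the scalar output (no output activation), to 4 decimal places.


z1[0] = (0.0)·(2) + (-0.5)·(0) + (0.2)·(1) - 0.8 = -0.6
z1[1] = (-1.1)·(2) + (0.1)·(0) + (-0.2)·(1) + 0.6 = -1.8
z1[2] = (-0.4)·(2) + (-0.7)·(0) + (0.9)·(1) + 0.8 = 0.9
h = ReLU(z1) = [0.0, 0.0, 0.9]
output = (-0.5)·(0.0) + (0.4)·(0.0) + (-1.5)·(0.9) - 0.5 = -1.85

-1.85


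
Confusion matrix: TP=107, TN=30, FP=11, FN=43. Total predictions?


Total = TP + TN + FP + FN
= 107 + 30 + 11 + 43
= 191
(Predicted positive: 118, predicted negative: 73)

191


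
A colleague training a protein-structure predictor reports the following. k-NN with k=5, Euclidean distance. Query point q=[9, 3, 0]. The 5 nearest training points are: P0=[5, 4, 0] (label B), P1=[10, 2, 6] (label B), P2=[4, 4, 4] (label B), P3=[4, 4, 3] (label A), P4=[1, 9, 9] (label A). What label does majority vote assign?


d(q,P0) = 4.1231  (label B)
d(q,P1) = 6.1644  (label B)
d(q,P2) = 6.4807  (label B)
d(q,P3) = 5.9161  (label A)
d(q,P4) = 13.4536  (label A)
Votes: A=2, B=3
Majority → B

B


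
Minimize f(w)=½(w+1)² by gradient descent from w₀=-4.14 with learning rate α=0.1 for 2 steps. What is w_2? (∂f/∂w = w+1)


step 1: grad = -4.14+1 = -3.14; w = -4.14 - 0.1·(-3.14) = -3.826
step 2: grad = -3.826+1 = -2.826; w = -3.826 - 0.1·(-2.826) = -3.5434

-3.5434


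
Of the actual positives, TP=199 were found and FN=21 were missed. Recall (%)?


Recall = TP/(TP+FN)
= 199/(199+21)
= 199/220 = 90.45%

90.45%


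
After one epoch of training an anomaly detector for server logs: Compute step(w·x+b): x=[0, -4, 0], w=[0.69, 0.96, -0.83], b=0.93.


z = (0)·(0.69) + (-4)·(0.96) + (0)·(-0.83) + 0.93
  = -2.91
step(z) = 0 (z<0)

0


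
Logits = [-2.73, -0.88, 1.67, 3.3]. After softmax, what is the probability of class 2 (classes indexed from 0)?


Exponentials: e^-2.73=0.0652, e^-0.88=0.4148, e^1.67=5.3122, e^3.3=27.1126
Sum = 32.9048
Softmax = [0.002, 0.0126, 0.1614, 0.824]
p[2] = 5.3122/32.9048 = 0.1614

0.1614


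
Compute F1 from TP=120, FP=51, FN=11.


Precision = 120/171 = 0.7018
Recall = 120/131 = 0.916
F1 = 2·P·R/(P+R) = 2·TP/(2·TP+FP+FN) = 240/(240+51+11) = 240/302 = 0.7947

0.7947


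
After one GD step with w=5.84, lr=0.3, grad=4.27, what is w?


w_new = w - α·∇
= 5.84 - 0.3·4.27
= 5.84 - 1.281
= 4.559

4.559


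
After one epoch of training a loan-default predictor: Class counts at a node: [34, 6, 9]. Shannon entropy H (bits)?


Probabilities: [34/49, 6/49, 9/49] ≈ [0.6939, 0.1224, 0.1837]
H = -((34/49)·log₂(34/49) + (6/49)·log₂(6/49) + (9/49)·log₂(9/49))
  = 1.1859 bits

1.1859 bits


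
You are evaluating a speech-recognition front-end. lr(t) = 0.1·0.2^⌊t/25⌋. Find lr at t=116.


n_drops = ⌊116/25⌋ = 4
lr = 0.1·0.2^4 = 0.1·0.0016 = 0.00016

0.00016


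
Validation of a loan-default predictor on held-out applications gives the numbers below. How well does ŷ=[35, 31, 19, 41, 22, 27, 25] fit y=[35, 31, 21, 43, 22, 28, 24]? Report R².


ȳ = 29.1429
SS_res = Σ(y-ŷ)² = 10
SS_tot = Σ(y-ȳ)² = 374.86
R² = 1 - SS_res/SS_tot = 1 - 0.0267 = 0.9733

0.9733


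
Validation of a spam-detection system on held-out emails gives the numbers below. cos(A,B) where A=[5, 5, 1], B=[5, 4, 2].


A·B = 5·5 + 5·4 + 1·2 = 47
‖A‖ = √51 = 7.1414, ‖B‖ = √45 = 6.7082
cos = 47/(√51·√45) = 47/√2295 = 0.9811

0.9811


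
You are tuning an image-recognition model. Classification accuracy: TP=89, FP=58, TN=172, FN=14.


Accuracy = (TP+TN)/(TP+TN+FP+FN)
= (89+172)/(333)
= 261/333 = 78.38%

78.38%


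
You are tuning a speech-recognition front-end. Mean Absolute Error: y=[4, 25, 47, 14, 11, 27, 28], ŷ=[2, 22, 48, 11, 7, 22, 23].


Absolute errors: |4-2|=2, |25-22|=3, |47-48|=1, |14-11|=3, |11-7|=4, |27-22|=5, |28-23|=5
Sum = 23
MAE = 23/7 = 23/7

23/7


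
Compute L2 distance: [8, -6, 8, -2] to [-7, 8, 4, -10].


d = √((8+ 7)² + (-6-8)² + (8-4)² + (-2+ 10)²)
  = √(225 + 196 + 16 + 64)
  = √501 = 22.383

22.383


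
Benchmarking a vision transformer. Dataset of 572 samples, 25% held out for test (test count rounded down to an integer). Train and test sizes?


Test = ⌊572·25/100⌋ = 143
Train = 572 - 143 = 429

Train: 429, Test: 143


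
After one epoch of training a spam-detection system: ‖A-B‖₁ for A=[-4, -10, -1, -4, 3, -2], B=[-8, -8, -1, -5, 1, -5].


d = |-4+ 8| + |-10+ 8| + |-1+ 1| + |-4+ 5| + |3-1| + |-2+ 5|
  = 4 + 2 + 0 + 1 + 2 + 3
  = 12

12


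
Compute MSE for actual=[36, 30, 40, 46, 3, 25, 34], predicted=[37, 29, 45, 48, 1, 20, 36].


Squared errors: (36-37)²=1, (30-29)²=1, (40-45)²=25, (46-48)²=4, (3-1)²=4, (25-20)²=25, (34-36)²=4
Sum = 64
MSE = 64/7 = 64/7

64/7


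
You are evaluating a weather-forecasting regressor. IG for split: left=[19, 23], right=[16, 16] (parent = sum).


Parent = [35, 39], H_parent = 0.9979
H_left = 0.9934 (n=42), H_right = 1 (n=32)
H_children = (42/74)·0.9934 + (32/74)·1 = 0.9963
IG = 0.9979 - 0.9963 = 0.0016

0.0016


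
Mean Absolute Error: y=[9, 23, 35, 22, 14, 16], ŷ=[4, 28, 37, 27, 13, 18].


Absolute errors: |9-4|=5, |23-28|=5, |35-37|=2, |22-27|=5, |14-13|=1, |16-18|=2
Sum = 20
MAE = 20/6 = 10/3

10/3


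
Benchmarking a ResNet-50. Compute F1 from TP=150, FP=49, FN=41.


Precision = 150/199 = 0.7538
Recall = 150/191 = 0.7853
F1 = 2·P·R/(P+R) = 2·TP/(2·TP+FP+FN) = 300/(300+49+41) = 300/390 = 0.7692

0.7692


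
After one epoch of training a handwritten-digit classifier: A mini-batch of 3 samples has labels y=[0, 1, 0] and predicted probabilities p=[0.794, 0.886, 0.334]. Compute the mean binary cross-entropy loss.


L[0] = -ln(1-0.794) = -ln(0.206) = 1.5799
L[1] = -ln(0.886) = 0.121
L[2] = -ln(1-0.334) = -ln(0.666) = 0.4065
mean = (1.5799 + 0.121 + 0.4065)/3 = 0.7025

0.7025


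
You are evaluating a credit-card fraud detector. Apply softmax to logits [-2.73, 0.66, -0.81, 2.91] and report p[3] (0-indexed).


Exponentials: e^-2.73=0.0652, e^0.66=1.9348, e^-0.81=0.4449, e^2.91=18.3568
Sum = 20.8017
Softmax = [0.0031, 0.093, 0.0214, 0.8825]
p[3] = 18.3568/20.8017 = 0.8825

0.8825


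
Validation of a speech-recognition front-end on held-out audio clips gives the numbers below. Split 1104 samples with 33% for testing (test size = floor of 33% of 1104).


Test = ⌊1104·33/100⌋ = 364
Train = 1104 - 364 = 740

Train: 740, Test: 364


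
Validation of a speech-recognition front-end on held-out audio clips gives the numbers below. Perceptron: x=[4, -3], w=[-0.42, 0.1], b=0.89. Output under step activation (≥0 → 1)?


z = (4)·(-0.42) + (-3)·(0.1) + 0.89
  = -1.09
step(z) = 0 (z<0)

0


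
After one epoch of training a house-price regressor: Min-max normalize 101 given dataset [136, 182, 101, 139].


min=101, max=182
(101-101)/(182-101) = 0/81 = 0.0

0.0


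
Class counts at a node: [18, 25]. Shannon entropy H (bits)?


Probabilities: [18/43, 25/43] ≈ [0.4186, 0.5814]
H = -((18/43)·log₂(18/43) + (25/43)·log₂(25/43))
  = 0.9808 bits

0.9808 bits


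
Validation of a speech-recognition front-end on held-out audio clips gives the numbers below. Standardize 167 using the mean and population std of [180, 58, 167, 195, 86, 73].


μ = 126.5, σ = 55.3617
z = (167 - 126.5)/55.3617 = 0.7316

0.7316


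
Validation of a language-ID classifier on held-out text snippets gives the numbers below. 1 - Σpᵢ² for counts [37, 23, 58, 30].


Probabilities: [37/148, 23/148, 58/148, 30/148] ≈ [0.25, 0.1554, 0.3919, 0.2027]
Σpᵢ² = (1369 + 529 + 3364 + 900)/148² = 6162/21904
Gini = 1 - Σpᵢ² = 1 - 6162/21904 = 0.7187

0.7187


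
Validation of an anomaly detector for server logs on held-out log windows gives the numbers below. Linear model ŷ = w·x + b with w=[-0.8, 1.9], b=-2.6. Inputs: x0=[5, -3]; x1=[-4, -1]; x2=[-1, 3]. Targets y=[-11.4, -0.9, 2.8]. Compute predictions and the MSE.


ŷ0 = (-0.8)·(5) + (1.9)·(-3) - 2.6 = -12.3
ŷ1 = (-0.8)·(-4) + (1.9)·(-1) - 2.6 = -1.3
ŷ2 = (-0.8)·(-1) + (1.9)·(3) - 2.6 = 3.9
errors² = [0.81, 0.16, 1.21]
MSE = 2.1800/3 = 0.7267

0.7267


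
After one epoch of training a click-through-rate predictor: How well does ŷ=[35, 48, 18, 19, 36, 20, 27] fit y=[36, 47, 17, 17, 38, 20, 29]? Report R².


ȳ = 29.1429
SS_res = Σ(y-ŷ)² = 15
SS_tot = Σ(y-ȳ)² = 822.86
R² = 1 - SS_res/SS_tot = 1 - 0.0182 = 0.9818

0.9818


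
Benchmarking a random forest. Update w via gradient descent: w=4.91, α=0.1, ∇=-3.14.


w_new = w - α·∇
= 4.91 - 0.1·-3.14
= 4.91 + 0.314
= 5.224

5.224


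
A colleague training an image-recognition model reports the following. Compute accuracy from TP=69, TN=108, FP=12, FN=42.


Accuracy = (TP+TN)/(TP+TN+FP+FN)
= (69+108)/(231)
= 177/231 = 76.62%

76.62%


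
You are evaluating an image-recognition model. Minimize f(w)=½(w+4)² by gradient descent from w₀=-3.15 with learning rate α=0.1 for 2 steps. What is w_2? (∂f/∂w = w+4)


step 1: grad = -3.15+4 = 0.85; w = -3.15 - 0.1·(0.85) = -3.235
step 2: grad = -3.235+4 = 0.765; w = -3.235 - 0.1·(0.765) = -3.3115

-3.3115


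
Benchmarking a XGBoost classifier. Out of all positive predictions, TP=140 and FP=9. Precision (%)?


Precision = TP/(TP+FP)
= 140/(140+9)
= 140/149 = 93.96%

93.96%


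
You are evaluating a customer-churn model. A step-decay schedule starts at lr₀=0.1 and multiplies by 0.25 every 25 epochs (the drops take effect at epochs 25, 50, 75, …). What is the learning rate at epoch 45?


n_drops = ⌊45/25⌋ = 1
lr = 0.1·0.25^1 = 0.1·0.25 = 0.025

0.025


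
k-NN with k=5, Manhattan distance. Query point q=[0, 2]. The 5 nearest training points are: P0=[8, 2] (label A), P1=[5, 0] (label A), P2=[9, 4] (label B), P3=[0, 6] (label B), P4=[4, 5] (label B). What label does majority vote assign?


d(q,P0) = 8  (label A)
d(q,P1) = 7  (label A)
d(q,P2) = 11  (label B)
d(q,P3) = 4  (label B)
d(q,P4) = 7  (label B)
Votes: A=2, B=3
Majority → B

B


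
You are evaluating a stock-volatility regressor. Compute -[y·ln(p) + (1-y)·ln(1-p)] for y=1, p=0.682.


BCE = -[y·ln(p) + (1-y)·ln(1-p)]
= -1·ln(0.682) - 0
= -ln(0.682) = 0.3827

0.3827


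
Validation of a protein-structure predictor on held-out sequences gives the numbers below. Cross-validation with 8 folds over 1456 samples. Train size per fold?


Fold size = 1456/8 = 182
Training per fold = 1456 - 182 = 1274

1274


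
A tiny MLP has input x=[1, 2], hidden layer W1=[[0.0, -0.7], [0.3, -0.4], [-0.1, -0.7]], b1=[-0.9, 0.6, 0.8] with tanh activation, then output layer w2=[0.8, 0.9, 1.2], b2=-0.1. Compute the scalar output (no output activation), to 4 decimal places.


z1[0] = (0.0)·(1) + (-0.7)·(2) - 0.9 = -2.3
z1[1] = (0.3)·(1) + (-0.4)·(2) + 0.6 = 0.1
z1[2] = (-0.1)·(1) + (-0.7)·(2) + 0.8 = -0.7
h = tanh(z1) = [-0.9801, 0.0997, -0.6044]
output = (0.8)·(-0.9801) + (0.9)·(0.0997) + (1.2)·(-0.6044) - 0.1 = -1.5196

-1.5196


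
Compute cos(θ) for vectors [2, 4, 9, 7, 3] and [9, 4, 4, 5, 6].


A·B = 2·9 + 4·4 + 9·4 + 7·5 + 3·6 = 123
‖A‖ = √159 = 12.6095, ‖B‖ = √174 = 13.1909
cos = 123/(√159·√174) = 123/√27666 = 0.7395

0.7395


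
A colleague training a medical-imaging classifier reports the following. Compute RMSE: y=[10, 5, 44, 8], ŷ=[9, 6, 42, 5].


MSE = 15/4 = 3.75
RMSE = √(15/4) = 1.9365

1.9365
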